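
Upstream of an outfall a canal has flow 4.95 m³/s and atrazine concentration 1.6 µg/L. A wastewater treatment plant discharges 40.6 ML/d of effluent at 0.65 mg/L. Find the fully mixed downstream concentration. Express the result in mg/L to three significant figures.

0.0578 mg/L

40.6 ML/d = 0.4699 m³/s.
1.6 µg/L = 0.0016 mg/L.
Flow-weighted mixing gives C = (0.4699·0.65 + 4.95·0.0016) / (0.4699 + 4.95) = 0.3134/5.42 = 0.05782 mg/L.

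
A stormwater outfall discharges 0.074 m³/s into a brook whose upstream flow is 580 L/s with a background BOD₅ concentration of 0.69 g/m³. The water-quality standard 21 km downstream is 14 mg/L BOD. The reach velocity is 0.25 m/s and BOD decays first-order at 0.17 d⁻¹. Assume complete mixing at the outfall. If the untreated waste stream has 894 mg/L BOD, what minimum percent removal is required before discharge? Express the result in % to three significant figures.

84.3 %

580 L/s = 0.58 m³/s.
Travel time to the compliance point: t = 2.1e+04/0.25 = 8.4e+04 s = 0.9722 d; decay factor exp(−0.17·0.9722) = 0.8477.
So the concentration just after mixing may be at most 14/0.8477 = 16.52 mg/L.
Mass balance: 16.52·0.654 = 0.074·Cₑ + 0.58·0.69.
Cₑ = (10.8 − 0.4002) / 0.074 = 140.6 mg/L.
Required removal = 1 − 140.6/894 = 84.28 %.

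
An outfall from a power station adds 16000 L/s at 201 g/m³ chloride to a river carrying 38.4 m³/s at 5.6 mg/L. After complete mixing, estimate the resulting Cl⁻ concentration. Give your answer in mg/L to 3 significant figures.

16000 L/s = 16 m³/s.
Flow-weighted mixing gives C = (16·201 + 38.4·5.6) / (16 + 38.4) = 3431/54.4 = 63.07 mg/L.

63.1 mg/L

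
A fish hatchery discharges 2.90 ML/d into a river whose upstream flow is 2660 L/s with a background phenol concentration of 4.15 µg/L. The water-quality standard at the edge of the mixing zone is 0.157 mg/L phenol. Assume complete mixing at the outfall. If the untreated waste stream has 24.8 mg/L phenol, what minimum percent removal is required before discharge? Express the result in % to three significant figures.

2.90 ML/d = 0.03356 m³/s.
2660 L/s = 2.66 m³/s.
4.15 µg/L = 0.00415 mg/L.
Mass balance: 0.157·2.694 = 0.03356·Cₑ + 2.66·0.00415.
Cₑ = (0.4229 − 0.01104) / 0.03356 = 12.27 mg/L.
Required removal = 1 − 12.27/24.8 = 50.52 %.

50.5 %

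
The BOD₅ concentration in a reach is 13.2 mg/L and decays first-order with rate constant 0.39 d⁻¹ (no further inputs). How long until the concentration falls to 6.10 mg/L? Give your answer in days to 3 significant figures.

1.98 d

t = ln(C₀/C)/k = ln(13.2/6.10)/0.39 = 0.7719/0.39 = 1.979 d.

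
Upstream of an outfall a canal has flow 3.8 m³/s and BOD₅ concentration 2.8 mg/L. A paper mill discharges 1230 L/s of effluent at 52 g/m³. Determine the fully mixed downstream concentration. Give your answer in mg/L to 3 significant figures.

1230 L/s = 1.23 m³/s.
By mass balance at complete mixing, C = (1.23·52 + 3.8·2.8) / (1.23 + 3.8) = 74.6/5.03 = 14.83 mg/L.

14.8 mg/L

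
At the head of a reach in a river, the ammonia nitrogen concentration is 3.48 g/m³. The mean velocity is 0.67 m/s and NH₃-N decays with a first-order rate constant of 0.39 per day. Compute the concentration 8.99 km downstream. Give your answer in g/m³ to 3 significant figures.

3.28 g/m³

Travel time t = 8.99 km / 0.67 m/s = 8990/0.67 = 1.342e+04 s = 0.1553 d.
First-order decay: C = 3.48·exp(−0.39·0.1553) = 3.48·0.9412 = 3.275 g/m³.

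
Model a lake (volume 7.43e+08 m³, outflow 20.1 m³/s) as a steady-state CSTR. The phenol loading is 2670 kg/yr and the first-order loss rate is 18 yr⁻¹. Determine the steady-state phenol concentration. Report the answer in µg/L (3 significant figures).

Outflow Q = 20.1 m³/s × 3.156e+07 s/yr = 6.343e+08 m³/yr.
Steady-state CSTR mass balance: W = Q·C + k·V·C, so C = W/(Q + kV).
Q + kV = 6.343e+08 + 18·7.43e+08 = 1.401e+10 m³/yr.
C = 2670/1.401e+10 = 1.906e-07 kg/m³ = 0.0001906 mg/L = 0.1906 µg/L.

0.191 µg/L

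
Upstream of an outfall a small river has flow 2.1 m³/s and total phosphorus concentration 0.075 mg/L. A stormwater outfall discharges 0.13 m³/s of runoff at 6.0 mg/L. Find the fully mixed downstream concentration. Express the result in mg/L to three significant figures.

0.420 mg/L

Flow-weighted mixing gives C = (0.13·6 + 2.1·0.075) / (0.13 + 2.1) = 0.9375/2.23 = 0.4204 mg/L.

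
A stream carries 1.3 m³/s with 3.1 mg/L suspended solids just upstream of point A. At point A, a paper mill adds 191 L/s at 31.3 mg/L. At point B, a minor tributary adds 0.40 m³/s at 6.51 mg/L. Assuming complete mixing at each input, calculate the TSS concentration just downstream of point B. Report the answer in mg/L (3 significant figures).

6.67 mg/L

191 L/s = 0.191 m³/s.
After input A: C = (1.3·3.1 + 0.191·31.3) / 1.491 = 6.712 mg/L.
After input B: C = (1.491·6.712 + 0.4·6.51) / 1.891 = 6.67 mg/L.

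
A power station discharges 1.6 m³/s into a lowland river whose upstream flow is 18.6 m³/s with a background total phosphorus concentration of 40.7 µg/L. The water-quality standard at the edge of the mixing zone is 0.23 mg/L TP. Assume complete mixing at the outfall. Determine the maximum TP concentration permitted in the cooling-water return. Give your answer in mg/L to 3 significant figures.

40.7 µg/L = 0.0407 mg/L.
Mass balance: 0.23·20.2 = 1.6·Cₑ + 18.6·0.0407.
Cₑ = (4.646 − 0.757) / 1.6 = 2.431 mg/L.

2.43 mg/L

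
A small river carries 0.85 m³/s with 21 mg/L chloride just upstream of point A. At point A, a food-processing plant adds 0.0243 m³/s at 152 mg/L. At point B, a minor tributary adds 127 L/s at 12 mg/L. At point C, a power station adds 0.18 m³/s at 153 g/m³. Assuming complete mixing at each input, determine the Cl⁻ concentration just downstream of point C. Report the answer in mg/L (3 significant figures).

42.8 mg/L

After input A: C = (0.85·21 + 0.0243·152) / 0.8743 = 24.64 mg/L.
127 L/s = 0.127 m³/s.
After input B: C = (0.8743·24.64 + 0.127·12) / 1.001 = 23.04 mg/L.
After input C: C = (1.001·23.04 + 0.18·153) / 1.181 = 42.84 mg/L.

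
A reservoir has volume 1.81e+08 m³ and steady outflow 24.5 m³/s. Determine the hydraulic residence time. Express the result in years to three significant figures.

Q = 24.5 m³/s × 3.156e+07 s/yr = 7.732e+08 m³/yr.
Hydraulic residence time τ = V/Q = 1.81e+08/7.732e+08 = 0.2341 yr.

0.234 yr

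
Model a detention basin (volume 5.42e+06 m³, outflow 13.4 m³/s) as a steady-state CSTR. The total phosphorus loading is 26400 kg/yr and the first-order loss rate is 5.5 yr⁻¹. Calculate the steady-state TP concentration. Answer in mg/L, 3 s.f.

Outflow Q = 13.4 m³/s × 3.156e+07 s/yr = 4.229e+08 m³/yr.
Steady-state CSTR mass balance: W = Q·C + k·V·C, so C = W/(Q + kV).
Q + kV = 4.229e+08 + 5.5·5.42e+06 = 4.527e+08 m³/yr.
C = 26400/4.527e+08 = 5.832e-05 kg/m³ = 0.05832 mg/L.

0.0583 mg/L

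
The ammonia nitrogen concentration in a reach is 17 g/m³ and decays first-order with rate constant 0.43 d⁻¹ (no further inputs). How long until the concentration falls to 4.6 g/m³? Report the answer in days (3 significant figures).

3.04 d

t = ln(C₀/C)/k = ln(17/4.6)/0.43 = 1.307/0.43 = 3.04 d.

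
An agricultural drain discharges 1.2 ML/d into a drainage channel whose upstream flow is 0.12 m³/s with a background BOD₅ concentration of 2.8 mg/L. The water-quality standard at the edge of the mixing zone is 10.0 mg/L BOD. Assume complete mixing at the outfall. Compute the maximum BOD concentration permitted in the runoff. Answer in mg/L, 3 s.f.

72.2 mg/L

1.2 ML/d = 0.01389 m³/s.
Mass balance: 10·0.1339 = 0.01389·Cₑ + 0.12·2.8.
Cₑ = (1.339 − 0.336) / 0.01389 = 72.21 mg/L.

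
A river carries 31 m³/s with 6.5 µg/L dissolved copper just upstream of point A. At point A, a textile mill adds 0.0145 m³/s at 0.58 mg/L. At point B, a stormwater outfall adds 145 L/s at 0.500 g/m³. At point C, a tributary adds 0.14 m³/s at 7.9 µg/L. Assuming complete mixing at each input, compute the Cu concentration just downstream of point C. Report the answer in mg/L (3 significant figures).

6.5 µg/L = 0.0065 mg/L.
After input A: C = (31·0.0065 + 0.0145·0.58) / 31.01 = 0.006768 mg/L.
145 L/s = 0.145 m³/s.
After input B: C = (31.01·0.006768 + 0.145·0.5) / 31.16 = 0.009063 mg/L.
7.9 µg/L = 0.0079 mg/L.
After input C: C = (31.16·0.009063 + 0.14·0.0079) / 31.3 = 0.009058 mg/L.

0.00906 mg/L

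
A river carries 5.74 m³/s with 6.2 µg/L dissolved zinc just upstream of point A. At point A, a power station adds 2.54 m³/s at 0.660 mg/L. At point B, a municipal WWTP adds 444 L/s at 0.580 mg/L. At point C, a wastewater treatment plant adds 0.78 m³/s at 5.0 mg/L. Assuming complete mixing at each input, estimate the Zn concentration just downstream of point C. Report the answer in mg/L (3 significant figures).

6.2 µg/L = 0.0062 mg/L.
After input A: C = (5.74·0.0062 + 2.54·0.66) / 8.28 = 0.2068 mg/L.
444 L/s = 0.444 m³/s.
After input B: C = (8.28·0.2068 + 0.444·0.58) / 8.724 = 0.2258 mg/L.
After input C: C = (8.724·0.2258 + 0.78·5) / 9.504 = 0.6176 mg/L.

0.618 mg/L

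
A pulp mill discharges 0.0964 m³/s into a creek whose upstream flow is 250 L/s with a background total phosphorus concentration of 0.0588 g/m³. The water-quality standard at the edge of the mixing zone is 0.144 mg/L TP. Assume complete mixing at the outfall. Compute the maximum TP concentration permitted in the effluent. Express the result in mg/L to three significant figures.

0.365 mg/L

250 L/s = 0.25 m³/s.
Mass balance: 0.144·0.3464 = 0.0964·Cₑ + 0.25·0.0588.
Cₑ = (0.04988 − 0.0147) / 0.0964 = 0.365 mg/L.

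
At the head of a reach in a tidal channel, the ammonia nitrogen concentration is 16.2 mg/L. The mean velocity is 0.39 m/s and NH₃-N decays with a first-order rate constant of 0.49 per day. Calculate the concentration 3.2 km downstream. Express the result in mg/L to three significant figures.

Travel time t = 3.2 km / 0.39 m/s = 3200/0.39 = 8205 s = 0.09497 d.
First-order decay: C = 16.2·exp(−0.49·0.09497) = 16.2·0.9545 = 15.46 mg/L.

15.5 mg/L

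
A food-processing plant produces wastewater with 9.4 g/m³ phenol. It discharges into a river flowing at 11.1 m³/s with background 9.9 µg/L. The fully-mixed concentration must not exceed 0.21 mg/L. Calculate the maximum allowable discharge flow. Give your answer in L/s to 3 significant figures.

9.9 µg/L = 0.0099 mg/L.
Mass balance at complete mixing: C_std·(Q_w + Q_r) = Q_w·C_e + Q_r·C_b.
Rearranging, Q_w = Q_r·(C_std − C_b)/(C_e − C_std) = 11.1·(0.21 − 0.0099) / (9.4 − 0.21) = 0.2417 m³/s.
= 241.7 L/s.

242 L/s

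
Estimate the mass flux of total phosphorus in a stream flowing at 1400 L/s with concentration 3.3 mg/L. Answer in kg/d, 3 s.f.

1400 L/s = 1.4 m³/s.
Mass flux = Q·C = 1.4 m³/s × 3.3 g/m³ = 4.62 g/s.
= 4.62 g/s × 86.4 = 399.2 kg/d.

399 kg/d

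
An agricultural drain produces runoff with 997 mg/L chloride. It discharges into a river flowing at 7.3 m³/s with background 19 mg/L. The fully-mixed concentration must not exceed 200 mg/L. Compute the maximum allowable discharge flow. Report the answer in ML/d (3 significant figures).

143 ML/d

Mass balance at complete mixing: C_std·(Q_w + Q_r) = Q_w·C_e + Q_r·C_b.
Rearranging, Q_w = Q_r·(C_std − C_b)/(C_e − C_std) = 7.3·(200 − 19) / (997 − 200) = 1.658 m³/s.
= 143.2 ML/d.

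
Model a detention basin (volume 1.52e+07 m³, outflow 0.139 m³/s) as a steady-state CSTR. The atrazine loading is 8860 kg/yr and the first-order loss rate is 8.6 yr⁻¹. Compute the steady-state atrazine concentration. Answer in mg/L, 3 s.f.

0.0656 mg/L

Outflow Q = 0.139 m³/s × 3.156e+07 s/yr = 4.387e+06 m³/yr.
Steady-state CSTR mass balance: W = Q·C + k·V·C, so C = W/(Q + kV).
Q + kV = 4.387e+06 + 8.6·1.52e+07 = 1.351e+08 m³/yr.
C = 8860/1.351e+08 = 6.558e-05 kg/m³ = 0.06558 mg/L.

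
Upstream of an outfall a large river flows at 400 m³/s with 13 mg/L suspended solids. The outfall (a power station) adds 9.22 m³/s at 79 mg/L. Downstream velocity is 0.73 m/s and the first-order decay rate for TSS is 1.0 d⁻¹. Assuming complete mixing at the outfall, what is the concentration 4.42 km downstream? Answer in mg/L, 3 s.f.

After complete mixing, C₀ = (9.22·79 + 400·13) / 409.2 = 14.49 mg/L.
Travel time t = 4420 m / 0.73 m/s = 6055 s = 0.07008 d.
C = 14.49·exp(−1.0·0.07008) = 14.49·0.9323 = 13.51 mg/L.

13.5 mg/L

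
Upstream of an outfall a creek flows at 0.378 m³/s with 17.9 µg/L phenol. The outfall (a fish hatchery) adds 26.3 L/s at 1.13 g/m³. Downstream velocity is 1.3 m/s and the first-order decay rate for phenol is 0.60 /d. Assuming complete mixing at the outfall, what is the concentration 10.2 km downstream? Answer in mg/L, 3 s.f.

26.3 L/s = 0.0263 m³/s.
17.9 µg/L = 0.0179 mg/L.
After complete mixing, C₀ = (0.0263·1.13 + 0.378·0.0179) / 0.4043 = 0.09024 mg/L.
Travel time t = 1.02e+04 m / 1.3 m/s = 7846 s = 0.09081 d.
C = 0.09024·exp(−0.60·0.09081) = 0.09024·0.947 = 0.08546 mg/L.

0.0855 mg/L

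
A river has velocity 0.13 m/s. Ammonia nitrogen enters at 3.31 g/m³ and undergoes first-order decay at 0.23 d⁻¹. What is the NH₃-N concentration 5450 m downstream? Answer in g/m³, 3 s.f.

2.96 g/m³

Travel time t = 5450 m / 0.13 m/s = 5450/0.13 = 4.192e+04 s = 0.4852 d.
First-order decay: C = 3.31·exp(−0.23·0.4852) = 3.31·0.8944 = 2.96 g/m³.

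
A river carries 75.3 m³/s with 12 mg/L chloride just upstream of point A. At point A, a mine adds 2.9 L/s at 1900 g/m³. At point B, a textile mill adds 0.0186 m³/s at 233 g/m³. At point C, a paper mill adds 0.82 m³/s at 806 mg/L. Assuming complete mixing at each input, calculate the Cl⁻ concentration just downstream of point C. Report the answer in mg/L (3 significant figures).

2.9 L/s = 0.0029 m³/s.
After input A: C = (75.3·12 + 0.0029·1900) / 75.3 = 12.07 mg/L.
After input B: C = (75.3·12.07 + 0.0186·233) / 75.32 = 12.13 mg/L.
After input C: C = (75.32·12.13 + 0.82·806) / 76.14 = 20.68 mg/L.

20.7 mg/L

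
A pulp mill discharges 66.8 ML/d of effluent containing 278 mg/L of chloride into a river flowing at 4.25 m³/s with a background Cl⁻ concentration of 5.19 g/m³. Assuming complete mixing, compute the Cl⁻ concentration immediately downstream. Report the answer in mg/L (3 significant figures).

47.2 mg/L

66.8 ML/d = 0.7731 m³/s.
Conservation of mass across the mixing zone: C = (0.7731·278 + 4.25·5.19) / (0.7731 + 4.25) = 237/5.023 = 47.18 mg/L.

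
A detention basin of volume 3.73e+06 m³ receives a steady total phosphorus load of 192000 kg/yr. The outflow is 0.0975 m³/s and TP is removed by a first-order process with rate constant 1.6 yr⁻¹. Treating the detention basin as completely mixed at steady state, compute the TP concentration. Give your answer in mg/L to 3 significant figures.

Outflow Q = 0.0975 m³/s × 3.156e+07 s/yr = 3.077e+06 m³/yr.
Steady-state CSTR mass balance: W = Q·C + k·V·C, so C = W/(Q + kV).
Q + kV = 3.077e+06 + 1.6·3.73e+06 = 9.045e+06 m³/yr.
C = 192000/9.045e+06 = 0.02123 kg/m³ = 21.23 mg/L.

21.2 mg/L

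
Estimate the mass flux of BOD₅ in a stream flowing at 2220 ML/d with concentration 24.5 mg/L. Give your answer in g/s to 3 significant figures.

630 g/s

2220 ML/d = 25.69 m³/s.
Mass flux = Q·C = 25.69 m³/s × 24.5 g/m³ = 629.5 g/s.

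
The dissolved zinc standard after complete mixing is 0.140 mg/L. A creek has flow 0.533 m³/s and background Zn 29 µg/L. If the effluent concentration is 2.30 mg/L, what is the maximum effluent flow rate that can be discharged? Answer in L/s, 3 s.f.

27.4 L/s

29 µg/L = 0.029 mg/L.
Mass balance at complete mixing: C_std·(Q_w + Q_r) = Q_w·C_e + Q_r·C_b.
Rearranging, Q_w = Q_r·(C_std − C_b)/(C_e − C_std) = 0.533·(0.14 − 0.029) / (2.3 − 0.14) = 0.02739 m³/s.
= 27.39 L/s.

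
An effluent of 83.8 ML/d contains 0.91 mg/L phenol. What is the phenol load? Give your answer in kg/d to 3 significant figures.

76.3 kg/d

83.8 ML/d = 0.9699 m³/s.
Mass flux = Q·C = 0.9699 m³/s × 0.91 g/m³ = 0.8826 g/s.
= 0.8826 g/s × 86.4 = 76.26 kg/d.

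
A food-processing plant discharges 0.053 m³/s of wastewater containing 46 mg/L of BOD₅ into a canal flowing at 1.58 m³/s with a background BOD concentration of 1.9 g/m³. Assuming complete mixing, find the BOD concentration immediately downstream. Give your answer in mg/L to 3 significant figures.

3.33 mg/L

By mass balance at complete mixing, C = (0.053·46 + 1.58·1.9) / (0.053 + 1.58) = 5.44/1.633 = 3.331 mg/L.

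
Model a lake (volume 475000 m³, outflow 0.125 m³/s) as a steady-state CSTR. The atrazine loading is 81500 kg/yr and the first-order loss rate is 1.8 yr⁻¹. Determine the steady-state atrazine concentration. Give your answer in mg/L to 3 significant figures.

Outflow Q = 0.125 m³/s × 3.156e+07 s/yr = 3.945e+06 m³/yr.
Steady-state CSTR mass balance: W = Q·C + k·V·C, so C = W/(Q + kV).
Q + kV = 3.945e+06 + 1.8·475000 = 4.8e+06 m³/yr.
C = 81500/4.8e+06 = 0.01698 kg/m³ = 16.98 mg/L.

17.0 mg/L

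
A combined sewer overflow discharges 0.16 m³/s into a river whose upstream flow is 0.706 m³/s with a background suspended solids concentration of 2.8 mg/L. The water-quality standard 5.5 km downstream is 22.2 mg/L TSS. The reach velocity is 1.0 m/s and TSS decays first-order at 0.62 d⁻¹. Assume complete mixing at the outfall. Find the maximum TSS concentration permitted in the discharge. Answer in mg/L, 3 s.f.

113 mg/L

Travel time to the compliance point: t = 5500/1.0 = 5500 s = 0.06366 d; decay factor exp(−0.62·0.06366) = 0.9613.
So the concentration just after mixing may be at most 22.2/0.9613 = 23.09 mg/L.
Mass balance: 23.09·0.866 = 0.16·Cₑ + 0.706·2.8.
Cₑ = (20 − 1.977) / 0.16 = 112.6 mg/L.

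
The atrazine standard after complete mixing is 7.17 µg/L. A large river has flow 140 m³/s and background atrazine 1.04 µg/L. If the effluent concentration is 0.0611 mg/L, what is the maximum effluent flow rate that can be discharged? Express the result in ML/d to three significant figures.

1.04 µg/L = 0.00104 mg/L.
7.17 µg/L = 0.00717 mg/L.
Mass balance at complete mixing: C_std·(Q_w + Q_r) = Q_w·C_e + Q_r·C_b.
Rearranging, Q_w = Q_r·(C_std − C_b)/(C_e − C_std) = 140·(0.00717 − 0.00104) / (0.0611 − 0.00717) = 15.91 m³/s.
= 1375 ML/d.

1370 ML/d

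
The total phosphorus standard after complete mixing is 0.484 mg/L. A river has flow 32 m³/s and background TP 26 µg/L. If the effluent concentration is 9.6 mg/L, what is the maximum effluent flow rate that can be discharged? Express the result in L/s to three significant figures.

26 µg/L = 0.026 mg/L.
Mass balance at complete mixing: C_std·(Q_w + Q_r) = Q_w·C_e + Q_r·C_b.
Rearranging, Q_w = Q_r·(C_std − C_b)/(C_e − C_std) = 32·(0.484 − 0.026) / (9.6 − 0.484) = 1.608 m³/s.
= 1608 L/s.

1610 L/s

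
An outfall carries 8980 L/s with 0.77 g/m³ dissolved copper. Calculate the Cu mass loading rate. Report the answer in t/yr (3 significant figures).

218 t/yr

8980 L/s = 8.98 m³/s.
Mass flux = Q·C = 8.98 m³/s × 0.77 g/m³ = 6.915 g/s.
= 6.915 g/s × 31.56 = 218.2 t/yr.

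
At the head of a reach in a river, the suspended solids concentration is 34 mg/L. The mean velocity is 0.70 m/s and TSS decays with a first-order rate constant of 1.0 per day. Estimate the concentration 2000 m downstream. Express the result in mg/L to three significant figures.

32.9 mg/L

Travel time t = 2000 m / 0.70 m/s = 2000/0.70 = 2857 s = 0.03307 d.
First-order decay: C = 34·exp(−1.0·0.03307) = 34·0.9675 = 32.89 mg/L.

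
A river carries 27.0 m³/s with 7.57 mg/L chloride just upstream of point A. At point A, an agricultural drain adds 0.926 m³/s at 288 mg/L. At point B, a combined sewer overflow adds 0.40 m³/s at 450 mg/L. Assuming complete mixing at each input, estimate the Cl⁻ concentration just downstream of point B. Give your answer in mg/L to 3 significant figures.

23.0 mg/L

After input A: C = (27·7.57 + 0.926·288) / 27.93 = 16.87 mg/L.
After input B: C = (27.93·16.87 + 0.4·450) / 28.33 = 22.99 mg/L.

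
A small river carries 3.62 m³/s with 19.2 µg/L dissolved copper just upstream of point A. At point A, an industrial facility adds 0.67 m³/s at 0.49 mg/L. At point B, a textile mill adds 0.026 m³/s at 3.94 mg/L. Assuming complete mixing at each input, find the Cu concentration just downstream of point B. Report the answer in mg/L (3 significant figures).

0.116 mg/L

19.2 µg/L = 0.0192 mg/L.
After input A: C = (3.62·0.0192 + 0.67·0.49) / 4.29 = 0.09273 mg/L.
After input B: C = (4.29·0.09273 + 0.026·3.94) / 4.316 = 0.1159 mg/L.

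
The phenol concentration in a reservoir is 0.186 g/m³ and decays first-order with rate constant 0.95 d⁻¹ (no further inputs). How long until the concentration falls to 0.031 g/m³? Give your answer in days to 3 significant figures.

t = ln(C₀/C)/k = ln(0.186/0.031)/0.95 = 1.792/0.95 = 1.886 d.

1.89 d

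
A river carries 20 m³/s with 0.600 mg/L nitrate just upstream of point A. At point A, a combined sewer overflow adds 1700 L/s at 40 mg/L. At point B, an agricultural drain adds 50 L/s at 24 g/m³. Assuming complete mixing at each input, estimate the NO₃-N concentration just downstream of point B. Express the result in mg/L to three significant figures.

3.73 mg/L

1700 L/s = 1.7 m³/s.
After input A: C = (20·0.6 + 1.7·40) / 21.7 = 3.687 mg/L.
50 L/s = 0.05 m³/s.
After input B: C = (21.7·3.687 + 0.05·24) / 21.75 = 3.733 mg/L.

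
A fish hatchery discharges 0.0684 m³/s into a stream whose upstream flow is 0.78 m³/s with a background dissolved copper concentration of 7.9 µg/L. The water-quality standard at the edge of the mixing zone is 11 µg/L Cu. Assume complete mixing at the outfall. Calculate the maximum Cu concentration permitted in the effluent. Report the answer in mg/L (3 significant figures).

7.9 µg/L = 0.0079 mg/L.
11 µg/L = 0.011 mg/L.
Mass balance: 0.011·0.8484 = 0.0684·Cₑ + 0.78·0.0079.
Cₑ = (0.009332 − 0.006162) / 0.0684 = 0.04635 mg/L.

0.0464 mg/L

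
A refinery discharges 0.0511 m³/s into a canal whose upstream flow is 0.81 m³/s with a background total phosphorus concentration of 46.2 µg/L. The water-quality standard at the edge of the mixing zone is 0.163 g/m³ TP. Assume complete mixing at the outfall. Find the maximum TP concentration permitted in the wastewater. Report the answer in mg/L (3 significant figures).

46.2 µg/L = 0.0462 mg/L.
Mass balance: 0.163·0.8611 = 0.0511·Cₑ + 0.81·0.0462.
Cₑ = (0.1404 − 0.03742) / 0.0511 = 2.014 mg/L.

2.01 mg/L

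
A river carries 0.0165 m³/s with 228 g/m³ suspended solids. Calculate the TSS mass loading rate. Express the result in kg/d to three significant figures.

325 kg/d

Mass flux = Q·C = 0.0165 m³/s × 228 g/m³ = 3.762 g/s.
= 3.762 g/s × 86.4 = 325 kg/d.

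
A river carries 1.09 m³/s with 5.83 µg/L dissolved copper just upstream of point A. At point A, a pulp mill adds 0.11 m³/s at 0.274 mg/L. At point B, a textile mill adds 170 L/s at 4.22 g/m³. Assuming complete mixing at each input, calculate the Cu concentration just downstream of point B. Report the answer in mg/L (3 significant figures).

0.550 mg/L

5.83 µg/L = 0.00583 mg/L.
After input A: C = (1.09·0.00583 + 0.11·0.274) / 1.2 = 0.03041 mg/L.
170 L/s = 0.17 m³/s.
After input B: C = (1.2·0.03041 + 0.17·4.22) / 1.37 = 0.5503 mg/L.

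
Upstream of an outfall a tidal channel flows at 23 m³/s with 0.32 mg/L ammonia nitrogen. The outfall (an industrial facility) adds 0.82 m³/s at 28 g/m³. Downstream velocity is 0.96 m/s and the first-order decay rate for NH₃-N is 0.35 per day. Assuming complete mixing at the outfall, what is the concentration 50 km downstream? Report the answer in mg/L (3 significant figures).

After complete mixing, C₀ = (0.82·28 + 23·0.32) / 23.82 = 1.273 mg/L.
Travel time t = 5e+04 m / 0.96 m/s = 5.208e+04 s = 0.6028 d.
C = 1.273·exp(−0.35·0.6028) = 1.273·0.8098 = 1.031 mg/L.

1.03 mg/L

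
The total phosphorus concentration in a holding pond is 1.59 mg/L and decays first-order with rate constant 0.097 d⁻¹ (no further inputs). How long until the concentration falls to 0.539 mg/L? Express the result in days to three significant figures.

t = ln(C₀/C)/k = ln(1.59/0.539)/0.097 = 1.082/0.097 = 11.15 d.

11.2 d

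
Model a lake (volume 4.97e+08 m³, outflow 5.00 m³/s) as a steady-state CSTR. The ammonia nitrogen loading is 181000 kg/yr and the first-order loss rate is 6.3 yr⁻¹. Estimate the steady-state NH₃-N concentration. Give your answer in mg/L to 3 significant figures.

Outflow Q = 5.00 m³/s × 3.156e+07 s/yr = 1.578e+08 m³/yr.
Steady-state CSTR mass balance: W = Q·C + k·V·C, so C = W/(Q + kV).
Q + kV = 1.578e+08 + 6.3·4.97e+08 = 3.289e+09 m³/yr.
C = 181000/3.289e+09 = 5.503e-05 kg/m³ = 0.05503 mg/L.

0.0550 mg/L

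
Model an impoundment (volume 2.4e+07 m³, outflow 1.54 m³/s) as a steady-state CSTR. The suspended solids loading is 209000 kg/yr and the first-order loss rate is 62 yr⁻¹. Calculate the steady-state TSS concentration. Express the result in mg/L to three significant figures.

0.136 mg/L

Outflow Q = 1.54 m³/s × 3.156e+07 s/yr = 4.86e+07 m³/yr.
Steady-state CSTR mass balance: W = Q·C + k·V·C, so C = W/(Q + kV).
Q + kV = 4.86e+07 + 62·2.4e+07 = 1.537e+09 m³/yr.
C = 209000/1.537e+09 = 0.000136 kg/m³ = 0.136 mg/L.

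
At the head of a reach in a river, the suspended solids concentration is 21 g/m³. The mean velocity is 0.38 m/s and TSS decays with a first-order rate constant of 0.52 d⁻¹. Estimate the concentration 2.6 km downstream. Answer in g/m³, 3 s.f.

20.2 g/m³

Travel time t = 2.6 km / 0.38 m/s = 2600/0.38 = 6842 s = 0.07919 d.
First-order decay: C = 21·exp(−0.52·0.07919) = 21·0.9597 = 20.15 g/m³.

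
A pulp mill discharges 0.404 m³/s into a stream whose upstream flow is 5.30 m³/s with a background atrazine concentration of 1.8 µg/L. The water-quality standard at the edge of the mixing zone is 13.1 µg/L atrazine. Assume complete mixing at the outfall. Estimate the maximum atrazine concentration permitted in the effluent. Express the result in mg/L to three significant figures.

0.161 mg/L

1.8 µg/L = 0.0018 mg/L.
13.1 µg/L = 0.0131 mg/L.
Mass balance: 0.0131·5.704 = 0.404·Cₑ + 5.3·0.0018.
Cₑ = (0.07472 − 0.00954) / 0.404 = 0.1613 mg/L.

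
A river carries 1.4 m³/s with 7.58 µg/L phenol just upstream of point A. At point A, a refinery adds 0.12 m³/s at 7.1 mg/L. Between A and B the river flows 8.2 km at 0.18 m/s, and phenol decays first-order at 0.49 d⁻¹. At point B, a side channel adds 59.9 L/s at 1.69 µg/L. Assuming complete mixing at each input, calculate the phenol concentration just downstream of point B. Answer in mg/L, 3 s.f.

0.422 mg/L

7.58 µg/L = 0.00758 mg/L.
After input A: C = (1.4·0.00758 + 0.12·7.1) / 1.52 = 0.5675 mg/L.
Over the 8.2 km reach to input B (t = 4.556e+04 s = 0.5273 d), decay gives C = 0.5675·exp(−0.49·0.5273) = 0.4383 mg/L.
59.9 L/s = 0.0599 m³/s.
1.69 µg/L = 0.00169 mg/L.
After input B: C = (1.52·0.4383 + 0.0599·0.00169) / 1.58 = 0.4217 mg/L.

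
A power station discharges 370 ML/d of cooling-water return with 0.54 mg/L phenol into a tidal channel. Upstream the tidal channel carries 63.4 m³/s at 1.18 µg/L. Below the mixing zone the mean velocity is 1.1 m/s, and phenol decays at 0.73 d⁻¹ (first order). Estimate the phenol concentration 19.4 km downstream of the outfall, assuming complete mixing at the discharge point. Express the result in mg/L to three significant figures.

370 ML/d = 4.282 m³/s.
1.18 µg/L = 0.00118 mg/L.
After complete mixing, C₀ = (4.282·0.54 + 63.4·0.00118) / 67.68 = 0.03527 mg/L.
Travel time t = 1.94e+04 m / 1.1 m/s = 1.764e+04 s = 0.2041 d.
C = 0.03527·exp(−0.73·0.2041) = 0.03527·0.8616 = 0.03039 mg/L.

0.0304 mg/L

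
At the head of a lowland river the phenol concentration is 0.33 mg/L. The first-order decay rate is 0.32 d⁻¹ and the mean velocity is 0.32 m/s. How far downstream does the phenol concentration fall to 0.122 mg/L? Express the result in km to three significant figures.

From C = C₀·e^(−kt), t = ln(C₀/C)/k = ln(0.33/0.122)/0.32 = 0.9951/0.32 = 3.11 d.
Distance = v·t = 0.32 m/s × 2.687e+05 s = 8.597e+04 m = 85.97 km.

86.0 km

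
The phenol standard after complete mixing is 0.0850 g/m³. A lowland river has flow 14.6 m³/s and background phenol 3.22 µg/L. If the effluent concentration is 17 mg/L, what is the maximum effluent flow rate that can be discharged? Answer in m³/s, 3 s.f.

0.0706 m³/s

3.22 µg/L = 0.00322 mg/L.
Mass balance at complete mixing: C_std·(Q_w + Q_r) = Q_w·C_e + Q_r·C_b.
Rearranging, Q_w = Q_r·(C_std − C_b)/(C_e − C_std) = 14.6·(0.085 − 0.00322) / (17 − 0.085) = 0.07059 m³/s.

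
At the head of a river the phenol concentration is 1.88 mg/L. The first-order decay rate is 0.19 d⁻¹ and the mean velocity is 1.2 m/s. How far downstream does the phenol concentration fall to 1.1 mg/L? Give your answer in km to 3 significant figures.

292 km

From C = C₀·e^(−kt), t = ln(C₀/C)/k = ln(1.88/1.1)/0.19 = 0.536/0.19 = 2.821 d.
Distance = v·t = 1.2 m/s × 2.437e+05 s = 2.925e+05 m = 292.5 km.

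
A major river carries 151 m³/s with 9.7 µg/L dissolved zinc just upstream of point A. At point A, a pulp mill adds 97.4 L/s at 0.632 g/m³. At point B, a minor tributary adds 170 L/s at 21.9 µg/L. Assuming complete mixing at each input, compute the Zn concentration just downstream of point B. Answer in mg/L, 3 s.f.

0.0101 mg/L

9.7 µg/L = 0.0097 mg/L.
97.4 L/s = 0.0974 m³/s.
After input A: C = (151·0.0097 + 0.0974·0.632) / 151.1 = 0.0101 mg/L.
170 L/s = 0.17 m³/s.
21.9 µg/L = 0.0219 mg/L.
After input B: C = (151.1·0.0101 + 0.17·0.0219) / 151.3 = 0.01011 mg/L.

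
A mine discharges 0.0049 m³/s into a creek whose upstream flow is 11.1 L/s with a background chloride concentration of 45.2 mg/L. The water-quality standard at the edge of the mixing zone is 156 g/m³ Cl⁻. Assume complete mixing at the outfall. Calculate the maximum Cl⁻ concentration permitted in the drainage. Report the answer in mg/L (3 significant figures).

11.1 L/s = 0.0111 m³/s.
Mass balance: 156·0.016 = 0.0049·Cₑ + 0.0111·45.2.
Cₑ = (2.496 − 0.5017) / 0.0049 = 407 mg/L.

407 mg/L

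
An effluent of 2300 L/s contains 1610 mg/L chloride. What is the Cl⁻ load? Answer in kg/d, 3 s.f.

2300 L/s = 2.3 m³/s.
Mass flux = Q·C = 2.3 m³/s × 1610 g/m³ = 3703 g/s.
= 3703 g/s × 86.4 = 3.199e+05 kg/d.

320000 kg/d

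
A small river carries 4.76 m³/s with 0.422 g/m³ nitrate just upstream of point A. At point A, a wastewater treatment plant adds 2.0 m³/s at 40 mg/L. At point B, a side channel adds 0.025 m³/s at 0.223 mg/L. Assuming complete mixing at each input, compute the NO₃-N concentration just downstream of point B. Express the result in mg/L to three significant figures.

After input A: C = (4.76·0.422 + 2·40) / 6.76 = 12.13 mg/L.
After input B: C = (6.76·12.13 + 0.025·0.223) / 6.785 = 12.09 mg/L.

12.1 mg/L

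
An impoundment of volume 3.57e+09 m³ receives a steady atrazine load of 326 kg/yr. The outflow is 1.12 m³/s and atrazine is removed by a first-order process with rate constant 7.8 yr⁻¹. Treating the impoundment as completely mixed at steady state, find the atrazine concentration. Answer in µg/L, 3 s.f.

Outflow Q = 1.12 m³/s × 3.156e+07 s/yr = 3.534e+07 m³/yr.
Steady-state CSTR mass balance: W = Q·C + k·V·C, so C = W/(Q + kV).
Q + kV = 3.534e+07 + 7.8·3.57e+09 = 2.788e+10 m³/yr.
C = 326/2.788e+10 = 1.169e-08 kg/m³ = 1.169e-05 mg/L = 0.01169 µg/L.

0.0117 µg/L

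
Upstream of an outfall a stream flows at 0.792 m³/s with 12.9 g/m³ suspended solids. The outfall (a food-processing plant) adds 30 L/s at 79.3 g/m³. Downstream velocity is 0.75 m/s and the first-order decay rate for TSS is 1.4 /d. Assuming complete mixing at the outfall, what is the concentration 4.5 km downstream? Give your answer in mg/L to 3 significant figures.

30 L/s = 0.03 m³/s.
After complete mixing, C₀ = (0.03·79.3 + 0.792·12.9) / 0.822 = 15.32 mg/L.
Travel time t = 4500 m / 0.75 m/s = 6000 s = 0.06944 d.
C = 15.32·exp(−1.4·0.06944) = 15.32·0.9074 = 13.9 mg/L.

13.9 mg/L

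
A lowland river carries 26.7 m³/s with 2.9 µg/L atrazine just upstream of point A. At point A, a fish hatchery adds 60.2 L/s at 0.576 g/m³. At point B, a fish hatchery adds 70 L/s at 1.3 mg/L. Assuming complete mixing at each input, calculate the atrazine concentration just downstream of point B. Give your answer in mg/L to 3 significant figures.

2.9 µg/L = 0.0029 mg/L.
60.2 L/s = 0.0602 m³/s.
After input A: C = (26.7·0.0029 + 0.0602·0.576) / 26.76 = 0.004189 mg/L.
70 L/s = 0.07 m³/s.
After input B: C = (26.76·0.004189 + 0.07·1.3) / 26.83 = 0.00757 mg/L.

0.00757 mg/L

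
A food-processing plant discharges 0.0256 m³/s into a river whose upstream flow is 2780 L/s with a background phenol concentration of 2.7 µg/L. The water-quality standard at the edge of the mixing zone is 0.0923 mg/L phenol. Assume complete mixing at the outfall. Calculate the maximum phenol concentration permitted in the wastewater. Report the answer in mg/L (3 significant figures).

2780 L/s = 2.78 m³/s.
2.7 µg/L = 0.0027 mg/L.
Mass balance: 0.0923·2.806 = 0.0256·Cₑ + 2.78·0.0027.
Cₑ = (0.259 − 0.007506) / 0.0256 = 9.822 mg/L.

9.82 mg/L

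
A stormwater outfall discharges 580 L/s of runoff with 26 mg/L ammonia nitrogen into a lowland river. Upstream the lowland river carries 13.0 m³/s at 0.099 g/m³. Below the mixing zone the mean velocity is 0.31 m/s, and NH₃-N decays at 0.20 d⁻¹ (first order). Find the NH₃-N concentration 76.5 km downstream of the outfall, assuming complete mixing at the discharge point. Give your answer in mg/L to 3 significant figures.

0.681 mg/L

580 L/s = 0.58 m³/s.
After complete mixing, C₀ = (0.58·26 + 13·0.099) / 13.58 = 1.205 mg/L.
Travel time t = 7.65e+04 m / 0.31 m/s = 2.468e+05 s = 2.856 d.
C = 1.205·exp(−0.20·2.856) = 1.205·0.5648 = 0.6807 mg/L.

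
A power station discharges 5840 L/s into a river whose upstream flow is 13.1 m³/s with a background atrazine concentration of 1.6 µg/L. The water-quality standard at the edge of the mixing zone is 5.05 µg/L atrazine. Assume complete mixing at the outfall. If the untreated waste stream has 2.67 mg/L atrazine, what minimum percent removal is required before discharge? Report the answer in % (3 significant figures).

99.5 %

5840 L/s = 5.84 m³/s.
1.6 µg/L = 0.0016 mg/L.
5.05 µg/L = 0.00505 mg/L.
Mass balance: 0.00505·18.94 = 5.84·Cₑ + 13.1·0.0016.
Cₑ = (0.09565 − 0.02096) / 5.84 = 0.01279 mg/L.
Required removal = 1 − 0.01279/2.67 = 99.52 %.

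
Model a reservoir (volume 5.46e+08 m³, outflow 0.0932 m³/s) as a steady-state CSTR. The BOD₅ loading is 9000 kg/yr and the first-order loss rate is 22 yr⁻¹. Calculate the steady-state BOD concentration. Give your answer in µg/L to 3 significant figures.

Outflow Q = 0.0932 m³/s × 3.156e+07 s/yr = 2.941e+06 m³/yr.
Steady-state CSTR mass balance: W = Q·C + k·V·C, so C = W/(Q + kV).
Q + kV = 2.941e+06 + 22·5.46e+08 = 1.201e+10 m³/yr.
C = 9000/1.201e+10 = 7.491e-07 kg/m³ = 0.0007491 mg/L = 0.7491 µg/L.

0.749 µg/L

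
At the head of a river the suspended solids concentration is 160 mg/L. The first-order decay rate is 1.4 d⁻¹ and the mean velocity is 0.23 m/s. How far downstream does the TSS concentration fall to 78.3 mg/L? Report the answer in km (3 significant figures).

10.1 km

From C = C₀·e^(−kt), t = ln(C₀/C)/k = ln(160/78.3)/1.4 = 0.7146/1.4 = 0.5104 d.
Distance = v·t = 0.23 m/s × 4.41e+04 s = 1.014e+04 m = 10.14 km.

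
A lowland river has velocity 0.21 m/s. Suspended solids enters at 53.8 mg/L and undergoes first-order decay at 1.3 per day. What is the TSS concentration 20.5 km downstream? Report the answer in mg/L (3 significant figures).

Travel time t = 20.5 km / 0.21 m/s = 2.05e+04/0.21 = 9.762e+04 s = 1.13 d.
First-order decay: C = 53.8·exp(−1.3·1.13) = 53.8·0.2302 = 12.38 mg/L.

12.4 mg/L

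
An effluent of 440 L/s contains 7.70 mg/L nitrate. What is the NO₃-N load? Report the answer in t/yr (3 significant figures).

440 L/s = 0.44 m³/s.
Mass flux = Q·C = 0.44 m³/s × 7.7 g/m³ = 3.388 g/s.
= 3.388 g/s × 31.56 = 106.9 t/yr.

107 t/yr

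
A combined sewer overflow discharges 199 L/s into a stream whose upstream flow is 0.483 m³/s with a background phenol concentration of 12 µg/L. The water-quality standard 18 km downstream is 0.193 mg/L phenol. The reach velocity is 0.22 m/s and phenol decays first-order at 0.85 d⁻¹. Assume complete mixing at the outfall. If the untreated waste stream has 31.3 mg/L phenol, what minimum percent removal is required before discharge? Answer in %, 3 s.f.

95.4 %

199 L/s = 0.199 m³/s.
12 µg/L = 0.012 mg/L.
Travel time to the compliance point: t = 1.8e+04/0.22 = 8.182e+04 s = 0.947 d; decay factor exp(−0.85·0.947) = 0.4471.
So the concentration just after mixing may be at most 0.193/0.4471 = 0.4316 mg/L.
Mass balance: 0.4316·0.682 = 0.199·Cₑ + 0.483·0.012.
Cₑ = (0.2944 − 0.005796) / 0.199 = 1.45 mg/L.
Required removal = 1 − 1.45/31.3 = 95.37 %.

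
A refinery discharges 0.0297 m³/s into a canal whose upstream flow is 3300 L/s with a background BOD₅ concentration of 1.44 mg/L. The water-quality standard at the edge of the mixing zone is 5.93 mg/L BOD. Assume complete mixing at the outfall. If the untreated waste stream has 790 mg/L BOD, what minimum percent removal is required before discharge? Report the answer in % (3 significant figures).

3300 L/s = 3.3 m³/s.
Mass balance: 5.93·3.33 = 0.0297·Cₑ + 3.3·1.44.
Cₑ = (19.75 − 4.752) / 0.0297 = 504.8 mg/L.
Required removal = 1 − 504.8/790 = 36.1 %.

36.1 %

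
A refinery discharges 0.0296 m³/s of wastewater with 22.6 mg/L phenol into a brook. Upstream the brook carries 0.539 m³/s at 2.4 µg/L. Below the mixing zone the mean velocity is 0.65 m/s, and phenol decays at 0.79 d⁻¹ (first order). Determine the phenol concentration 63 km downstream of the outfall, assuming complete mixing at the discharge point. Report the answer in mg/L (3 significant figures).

2.4 µg/L = 0.0024 mg/L.
After complete mixing, C₀ = (0.0296·22.6 + 0.539·0.0024) / 0.5686 = 1.179 mg/L.
Travel time t = 6.3e+04 m / 0.65 m/s = 9.692e+04 s = 1.122 d.
C = 1.179·exp(−0.79·1.122) = 1.179·0.4122 = 0.4859 mg/L.

0.486 mg/L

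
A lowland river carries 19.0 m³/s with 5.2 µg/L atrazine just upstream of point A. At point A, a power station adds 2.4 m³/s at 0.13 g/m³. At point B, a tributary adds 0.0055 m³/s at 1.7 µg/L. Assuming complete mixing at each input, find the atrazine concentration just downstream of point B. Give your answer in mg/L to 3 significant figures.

5.2 µg/L = 0.0052 mg/L.
After input A: C = (19·0.0052 + 2.4·0.13) / 21.4 = 0.0192 mg/L.
1.7 µg/L = 0.0017 mg/L.
After input B: C = (21.4·0.0192 + 0.0055·0.0017) / 21.41 = 0.01919 mg/L.

0.0192 mg/L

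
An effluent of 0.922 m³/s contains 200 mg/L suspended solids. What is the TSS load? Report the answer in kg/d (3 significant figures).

Mass flux = Q·C = 0.922 m³/s × 200 g/m³ = 184.4 g/s.
= 184.4 g/s × 86.4 = 1.593e+04 kg/d.

15900 kg/d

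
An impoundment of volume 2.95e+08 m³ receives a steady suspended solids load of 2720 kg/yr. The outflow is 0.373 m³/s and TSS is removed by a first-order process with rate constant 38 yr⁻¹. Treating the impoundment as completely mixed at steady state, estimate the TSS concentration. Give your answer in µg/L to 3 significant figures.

Outflow Q = 0.373 m³/s × 3.156e+07 s/yr = 1.177e+07 m³/yr.
Steady-state CSTR mass balance: W = Q·C + k·V·C, so C = W/(Q + kV).
Q + kV = 1.177e+07 + 38·2.95e+08 = 1.122e+10 m³/yr.
C = 2720/1.122e+10 = 2.424e-07 kg/m³ = 0.0002424 mg/L = 0.2424 µg/L.

0.242 µg/L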